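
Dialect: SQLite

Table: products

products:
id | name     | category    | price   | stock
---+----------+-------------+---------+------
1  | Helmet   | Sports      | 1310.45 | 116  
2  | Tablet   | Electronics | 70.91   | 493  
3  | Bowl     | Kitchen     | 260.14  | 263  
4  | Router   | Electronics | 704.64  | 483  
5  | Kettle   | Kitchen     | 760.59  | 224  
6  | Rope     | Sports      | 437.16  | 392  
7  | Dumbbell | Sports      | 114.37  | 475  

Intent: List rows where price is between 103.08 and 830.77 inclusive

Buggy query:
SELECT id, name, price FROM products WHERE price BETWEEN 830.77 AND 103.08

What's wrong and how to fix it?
Bug: BETWEEN expects the lower bound first; with 830.77 AND 103.08 the range is empty

Fix: Write BETWEEN 103.08 AND 830.77

Corrected query:
SELECT id, name, price FROM products WHERE price BETWEEN 103.08 AND 830.77

Result:
id | name     | price 
---+----------+-------
3  | Bowl     | 260.14
4  | Router   | 704.64
5  | Kettle   | 760.59
6  | Rope     | 437.16
7  | Dumbbell | 114.37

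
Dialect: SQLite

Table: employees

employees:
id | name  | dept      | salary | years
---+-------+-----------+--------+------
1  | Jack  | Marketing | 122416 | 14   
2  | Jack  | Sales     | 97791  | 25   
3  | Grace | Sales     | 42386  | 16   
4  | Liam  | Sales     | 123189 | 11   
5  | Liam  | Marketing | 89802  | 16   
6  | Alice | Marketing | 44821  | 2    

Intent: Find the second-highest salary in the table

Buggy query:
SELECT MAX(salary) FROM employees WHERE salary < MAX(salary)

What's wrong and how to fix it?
Bug: The inner MAX is an aggregate inside WHERE, which is not allowed

Fix: Compute the overall MAX in a subquery, then take MAX of rows below it

Corrected query:
SELECT MAX(salary) FROM employees WHERE salary < (SELECT MAX(salary) FROM employees)

Result:
MAX(salary)
-----------
122416     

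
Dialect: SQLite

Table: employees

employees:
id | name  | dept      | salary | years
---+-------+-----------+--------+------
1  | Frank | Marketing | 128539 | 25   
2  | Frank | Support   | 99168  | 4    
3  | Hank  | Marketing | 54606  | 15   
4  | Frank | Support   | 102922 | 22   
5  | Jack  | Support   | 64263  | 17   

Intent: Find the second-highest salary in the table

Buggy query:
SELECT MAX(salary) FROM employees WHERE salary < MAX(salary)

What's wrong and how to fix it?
Bug: The inner MAX is an aggregate inside WHERE, which is not allowed

Fix: Compute the overall MAX in a subquery, then take MAX of rows below it

Corrected query:
SELECT MAX(salary) FROM employees WHERE salary < (SELECT MAX(salary) FROM employees)

Result:
MAX(salary)
-----------
102922     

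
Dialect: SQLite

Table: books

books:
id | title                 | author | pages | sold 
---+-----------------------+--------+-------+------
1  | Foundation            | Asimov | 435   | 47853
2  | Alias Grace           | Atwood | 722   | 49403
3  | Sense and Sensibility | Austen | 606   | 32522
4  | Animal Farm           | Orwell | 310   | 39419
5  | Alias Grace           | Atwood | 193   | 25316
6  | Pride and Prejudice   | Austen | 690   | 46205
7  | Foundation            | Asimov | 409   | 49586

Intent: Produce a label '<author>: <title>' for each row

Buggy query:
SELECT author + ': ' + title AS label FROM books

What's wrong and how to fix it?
Bug: SQLite uses || for string concatenation; + coerces text to numbers (yielding 0)

Fix: Use the || operator for string concatenation

Corrected query:
SELECT author || ': ' || title AS label FROM books

Result:
label                        
-----------------------------
Asimov: Foundation           
Atwood: Alias Grace          
Austen: Sense and Sensibility
Orwell: Animal Farm          
Atwood: Alias Grace          
Austen: Pride and Prejudice  
Asimov: Foundation           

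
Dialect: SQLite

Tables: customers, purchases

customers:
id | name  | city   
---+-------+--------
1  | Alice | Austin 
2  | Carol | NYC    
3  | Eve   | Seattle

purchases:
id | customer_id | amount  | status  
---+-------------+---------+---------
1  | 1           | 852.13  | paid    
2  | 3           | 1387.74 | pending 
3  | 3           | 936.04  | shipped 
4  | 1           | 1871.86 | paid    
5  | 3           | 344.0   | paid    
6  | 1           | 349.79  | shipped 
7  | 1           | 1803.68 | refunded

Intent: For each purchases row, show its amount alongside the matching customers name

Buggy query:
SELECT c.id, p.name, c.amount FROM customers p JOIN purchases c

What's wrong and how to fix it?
Bug: Missing join condition: each purchases row is matched to all customers rows instead of just its own

Fix: Specify the join condition linking the foreign key to the parent id

Corrected query:
SELECT c.id, p.name, c.amount FROM customers p JOIN purchases c ON c.customer_id = p.id

Result:
id | name  | amount 
---+-------+--------
1  | Alice | 852.13 
2  | Eve   | 1387.74
3  | Eve   | 936.04 
4  | Alice | 1871.86
5  | Eve   | 344    
6  | Alice | 349.79 
7  | Alice | 1803.68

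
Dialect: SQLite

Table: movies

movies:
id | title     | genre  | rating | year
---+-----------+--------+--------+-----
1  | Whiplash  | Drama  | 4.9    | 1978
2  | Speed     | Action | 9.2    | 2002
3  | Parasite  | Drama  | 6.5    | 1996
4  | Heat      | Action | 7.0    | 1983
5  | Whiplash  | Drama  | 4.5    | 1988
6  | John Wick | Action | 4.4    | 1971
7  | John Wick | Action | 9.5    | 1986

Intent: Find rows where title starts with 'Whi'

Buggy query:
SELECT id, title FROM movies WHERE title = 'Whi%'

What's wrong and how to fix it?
Bug: Wildcards only work with LIKE; '=' treats '%' as a literal character

Fix: Use LIKE for wildcard pattern matching

Corrected query:
SELECT id, title FROM movies WHERE title LIKE 'Whi%'

Result:
id | title   
---+---------
1  | Whiplash
5  | Whiplash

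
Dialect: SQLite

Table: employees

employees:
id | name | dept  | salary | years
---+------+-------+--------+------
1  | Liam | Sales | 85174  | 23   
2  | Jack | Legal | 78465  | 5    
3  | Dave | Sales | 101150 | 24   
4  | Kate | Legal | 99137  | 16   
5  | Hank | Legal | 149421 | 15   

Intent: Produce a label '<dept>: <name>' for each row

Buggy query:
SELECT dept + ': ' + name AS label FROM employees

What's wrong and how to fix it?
Bug: '+' is numeric addition; on text columns SQLite converts them to 0 instead of concatenating

Fix: Replace + with || to concatenate text

Corrected query:
SELECT dept || ': ' || name AS label FROM employees

Result:
label      
-----------
Sales: Liam
Legal: Jack
Sales: Dave
Legal: Kate
Legal: Hank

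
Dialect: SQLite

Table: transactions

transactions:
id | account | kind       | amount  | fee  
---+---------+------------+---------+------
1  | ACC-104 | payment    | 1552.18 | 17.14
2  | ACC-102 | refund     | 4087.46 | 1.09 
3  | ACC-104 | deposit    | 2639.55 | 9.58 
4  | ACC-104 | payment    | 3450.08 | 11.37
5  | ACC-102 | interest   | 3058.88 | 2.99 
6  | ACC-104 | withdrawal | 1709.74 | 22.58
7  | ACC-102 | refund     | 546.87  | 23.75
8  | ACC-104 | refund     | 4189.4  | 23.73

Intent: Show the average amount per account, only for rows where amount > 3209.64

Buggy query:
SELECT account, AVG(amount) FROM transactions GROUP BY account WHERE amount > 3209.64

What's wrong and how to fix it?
Bug: WHERE cannot follow GROUP BY

Fix: Place WHERE between FROM and GROUP BY

Corrected query:
SELECT account, AVG(amount) FROM transactions WHERE amount > 3209.64 GROUP BY account

Result:
account | AVG(amount)
--------+------------
ACC-102 | 4087.46    
ACC-104 | 3819.74    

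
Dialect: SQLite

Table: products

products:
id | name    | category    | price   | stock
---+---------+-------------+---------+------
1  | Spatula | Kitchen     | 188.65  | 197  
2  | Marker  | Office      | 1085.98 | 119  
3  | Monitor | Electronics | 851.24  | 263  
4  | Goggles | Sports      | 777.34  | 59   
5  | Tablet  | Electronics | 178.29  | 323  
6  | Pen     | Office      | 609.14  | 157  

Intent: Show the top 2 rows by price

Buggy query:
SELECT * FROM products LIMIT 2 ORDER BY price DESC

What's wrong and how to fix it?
Bug: LIMIT must come after ORDER BY

Fix: Sort with ORDER BY, then apply LIMIT

Corrected query:
SELECT * FROM products ORDER BY price DESC LIMIT 2

Result:
id | name    | category    | price   | stock
---+---------+-------------+---------+------
2  | Marker  | Office      | 1085.98 | 119  
3  | Monitor | Electronics | 851.24  | 263  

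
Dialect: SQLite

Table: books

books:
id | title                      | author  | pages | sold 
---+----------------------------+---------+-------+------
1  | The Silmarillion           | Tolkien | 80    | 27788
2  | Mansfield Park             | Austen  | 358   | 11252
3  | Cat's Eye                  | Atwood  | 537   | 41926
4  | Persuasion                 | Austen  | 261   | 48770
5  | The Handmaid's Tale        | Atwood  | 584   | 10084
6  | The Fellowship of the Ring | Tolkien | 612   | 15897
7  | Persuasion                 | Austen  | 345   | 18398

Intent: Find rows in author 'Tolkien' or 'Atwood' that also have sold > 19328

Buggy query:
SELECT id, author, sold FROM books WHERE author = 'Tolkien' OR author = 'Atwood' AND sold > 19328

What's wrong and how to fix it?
Bug: Without parentheses, AND is evaluated before OR, so the sold filter only applies to the 'Atwood' branch

Fix: Add parentheses around the OR so the AND applies to both alternatives

Corrected query:
SELECT id, author, sold FROM books WHERE (author = 'Tolkien' OR author = 'Atwood') AND sold > 19328

Result:
id | author  | sold 
---+---------+------
1  | Tolkien | 27788
3  | Atwood  | 41926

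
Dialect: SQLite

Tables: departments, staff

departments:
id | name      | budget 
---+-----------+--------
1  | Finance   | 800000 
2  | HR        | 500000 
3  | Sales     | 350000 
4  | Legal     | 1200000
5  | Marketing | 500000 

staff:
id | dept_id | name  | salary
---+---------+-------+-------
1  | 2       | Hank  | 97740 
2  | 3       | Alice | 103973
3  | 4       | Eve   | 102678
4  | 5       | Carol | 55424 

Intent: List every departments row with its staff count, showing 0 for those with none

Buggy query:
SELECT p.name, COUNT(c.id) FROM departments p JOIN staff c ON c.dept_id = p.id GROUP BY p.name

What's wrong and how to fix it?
Bug: INNER JOIN drops departments rows that have no matching staff rows

Fix: Use LEFT JOIN so parents without children still appear (COUNT(c.id) gives 0)

Corrected query:
SELECT p.name, COUNT(c.id) FROM departments p LEFT JOIN staff c ON c.dept_id = p.id GROUP BY p.name

Result:
name      | COUNT(c.id)
----------+------------
Finance   | 0          
HR        | 1          
Legal     | 1          
Marketing | 1          
Sales     | 1          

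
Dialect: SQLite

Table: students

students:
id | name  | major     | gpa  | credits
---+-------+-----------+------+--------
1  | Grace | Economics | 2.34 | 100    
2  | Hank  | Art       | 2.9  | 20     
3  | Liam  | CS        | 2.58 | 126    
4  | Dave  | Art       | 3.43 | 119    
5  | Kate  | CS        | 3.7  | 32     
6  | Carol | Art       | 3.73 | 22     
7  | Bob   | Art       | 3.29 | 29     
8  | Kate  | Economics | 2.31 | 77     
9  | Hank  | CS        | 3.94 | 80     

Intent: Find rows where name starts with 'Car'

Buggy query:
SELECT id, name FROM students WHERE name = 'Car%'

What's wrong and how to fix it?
Bug: '=' compares the literal string including the % character; pattern matching needs LIKE

Fix: Use LIKE for wildcard pattern matching

Corrected query:
SELECT id, name FROM students WHERE name LIKE 'Car%'

Result:
id | name 
---+------
6  | Carol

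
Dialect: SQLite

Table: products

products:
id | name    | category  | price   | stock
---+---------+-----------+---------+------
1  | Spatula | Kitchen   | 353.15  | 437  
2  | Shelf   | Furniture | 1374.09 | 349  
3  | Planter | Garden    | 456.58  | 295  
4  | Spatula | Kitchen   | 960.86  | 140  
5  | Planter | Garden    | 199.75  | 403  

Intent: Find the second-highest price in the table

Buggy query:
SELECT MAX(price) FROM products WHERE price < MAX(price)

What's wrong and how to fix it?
Bug: MAX(price) on the right of the comparison is an aggregate-in-WHERE error

Fix: Compute the overall MAX in a subquery, then take MAX of rows below it

Corrected query:
SELECT MAX(price) FROM products WHERE price < (SELECT MAX(price) FROM products)

Result:
MAX(price)
----------
960.86    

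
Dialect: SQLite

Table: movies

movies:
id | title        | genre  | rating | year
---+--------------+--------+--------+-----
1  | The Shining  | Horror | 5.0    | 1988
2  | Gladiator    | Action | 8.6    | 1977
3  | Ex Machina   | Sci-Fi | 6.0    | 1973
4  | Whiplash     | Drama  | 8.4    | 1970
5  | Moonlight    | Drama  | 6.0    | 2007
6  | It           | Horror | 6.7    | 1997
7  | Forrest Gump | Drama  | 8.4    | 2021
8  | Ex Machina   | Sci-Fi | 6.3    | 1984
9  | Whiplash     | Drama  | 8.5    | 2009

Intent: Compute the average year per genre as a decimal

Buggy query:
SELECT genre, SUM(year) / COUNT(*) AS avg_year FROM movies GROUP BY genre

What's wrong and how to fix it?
Bug: Both operands are integers, so '/' performs integer division and truncates

Fix: Multiply by 1.0 (or CAST to REAL) to force floating-point division

Corrected query:
SELECT genre, SUM(year) * 1.0 / COUNT(*) AS avg_year FROM movies GROUP BY genre

Result:
genre  | avg_year
-------+---------
Action | 1977    
Drama  | 2001.75 
Horror | 1992.5  
Sci-Fi | 1978.5  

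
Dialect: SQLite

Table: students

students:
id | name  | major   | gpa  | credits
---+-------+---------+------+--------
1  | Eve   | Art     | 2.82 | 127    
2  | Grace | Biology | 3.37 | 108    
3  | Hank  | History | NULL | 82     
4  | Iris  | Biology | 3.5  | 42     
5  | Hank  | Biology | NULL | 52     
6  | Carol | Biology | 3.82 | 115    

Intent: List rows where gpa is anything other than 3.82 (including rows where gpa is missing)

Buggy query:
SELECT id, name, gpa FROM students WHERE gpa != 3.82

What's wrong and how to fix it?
Bug: 'gpa != 3.82' is unknown when gpa is NULL, so NULL rows are silently excluded

Fix: Handle NULL separately with IS NULL alongside the inequality

Corrected query:
SELECT id, name, gpa FROM students WHERE gpa != 3.82 OR gpa IS NULL

Result:
id | name  | gpa 
---+-------+-----
1  | Eve   | 2.82
2  | Grace | 3.37
3  | Hank  | NULL
4  | Iris  | 3.5 
5  | Hank  | NULL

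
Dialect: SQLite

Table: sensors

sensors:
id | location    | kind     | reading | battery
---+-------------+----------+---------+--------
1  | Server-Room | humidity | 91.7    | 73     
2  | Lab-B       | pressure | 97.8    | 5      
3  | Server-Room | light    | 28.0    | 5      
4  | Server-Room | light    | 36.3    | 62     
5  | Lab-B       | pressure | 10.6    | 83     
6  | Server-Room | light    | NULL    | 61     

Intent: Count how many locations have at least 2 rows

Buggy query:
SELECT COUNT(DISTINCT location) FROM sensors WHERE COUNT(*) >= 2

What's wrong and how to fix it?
Bug: COUNT(*) cannot appear in WHERE; the per-group count doesn't exist yet

Fix: Use a subquery that GROUPs and filters with HAVING, then count its rows

Corrected query:
SELECT COUNT(*) FROM (SELECT location FROM sensors GROUP BY location HAVING COUNT(*) >= 2)

Result:
COUNT(*)
--------
2       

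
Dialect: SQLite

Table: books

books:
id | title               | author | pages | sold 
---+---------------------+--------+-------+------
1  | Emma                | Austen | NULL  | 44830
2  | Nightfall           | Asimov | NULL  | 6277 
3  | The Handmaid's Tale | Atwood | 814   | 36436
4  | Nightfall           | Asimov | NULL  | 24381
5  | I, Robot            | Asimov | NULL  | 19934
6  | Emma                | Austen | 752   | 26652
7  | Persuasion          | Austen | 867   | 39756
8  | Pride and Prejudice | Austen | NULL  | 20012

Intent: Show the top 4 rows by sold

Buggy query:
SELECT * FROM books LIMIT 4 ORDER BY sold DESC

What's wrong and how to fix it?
Bug: LIMIT must come after ORDER BY

Fix: Swap the clauses: ORDER BY first, then LIMIT

Corrected query:
SELECT * FROM books ORDER BY sold DESC LIMIT 4

Result:
id | title               | author | pages | sold 
---+---------------------+--------+-------+------
1  | Emma                | Austen | NULL  | 44830
7  | Persuasion          | Austen | 867   | 39756
3  | The Handmaid's Tale | Atwood | 814   | 36436
6  | Emma                | Austen | 752   | 26652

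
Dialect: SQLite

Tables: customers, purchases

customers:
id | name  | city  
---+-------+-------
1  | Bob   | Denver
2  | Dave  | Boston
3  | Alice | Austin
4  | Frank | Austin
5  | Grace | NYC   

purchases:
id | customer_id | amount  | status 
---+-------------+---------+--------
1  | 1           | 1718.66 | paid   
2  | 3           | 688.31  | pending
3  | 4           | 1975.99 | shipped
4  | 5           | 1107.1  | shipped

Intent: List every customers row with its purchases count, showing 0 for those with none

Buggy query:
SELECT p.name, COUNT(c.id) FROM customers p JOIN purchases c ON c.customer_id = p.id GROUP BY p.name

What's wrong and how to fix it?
Bug: INNER JOIN drops customers rows that have no matching purchases rows

Fix: Use LEFT JOIN so parents without children still appear (COUNT(c.id) gives 0)

Corrected query:
SELECT p.name, COUNT(c.id) FROM customers p LEFT JOIN purchases c ON c.customer_id = p.id GROUP BY p.name

Result:
name  | COUNT(c.id)
------+------------
Alice | 1          
Bob   | 1          
Dave  | 0          
Frank | 1          
Grace | 1          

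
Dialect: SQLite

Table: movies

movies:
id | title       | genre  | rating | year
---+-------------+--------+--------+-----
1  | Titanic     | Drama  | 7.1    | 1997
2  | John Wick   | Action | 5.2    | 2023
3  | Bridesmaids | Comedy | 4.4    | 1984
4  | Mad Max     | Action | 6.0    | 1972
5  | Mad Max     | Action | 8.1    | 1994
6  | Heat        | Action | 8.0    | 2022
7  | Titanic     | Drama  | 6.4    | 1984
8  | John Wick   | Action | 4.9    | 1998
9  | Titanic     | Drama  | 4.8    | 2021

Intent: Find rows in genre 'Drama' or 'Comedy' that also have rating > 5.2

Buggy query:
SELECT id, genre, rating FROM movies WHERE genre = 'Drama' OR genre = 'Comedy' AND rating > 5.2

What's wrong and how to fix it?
Bug: AND binds tighter than OR, so this parses as genre = 'Drama' OR (genre = 'Comedy' AND rating > 5.2)

Fix: Add parentheses around the OR so the AND applies to both alternatives

Corrected query:
SELECT id, genre, rating FROM movies WHERE (genre = 'Drama' OR genre = 'Comedy') AND rating > 5.2

Result:
id | genre | rating
---+-------+-------
1  | Drama | 7.1   
7  | Drama | 6.4   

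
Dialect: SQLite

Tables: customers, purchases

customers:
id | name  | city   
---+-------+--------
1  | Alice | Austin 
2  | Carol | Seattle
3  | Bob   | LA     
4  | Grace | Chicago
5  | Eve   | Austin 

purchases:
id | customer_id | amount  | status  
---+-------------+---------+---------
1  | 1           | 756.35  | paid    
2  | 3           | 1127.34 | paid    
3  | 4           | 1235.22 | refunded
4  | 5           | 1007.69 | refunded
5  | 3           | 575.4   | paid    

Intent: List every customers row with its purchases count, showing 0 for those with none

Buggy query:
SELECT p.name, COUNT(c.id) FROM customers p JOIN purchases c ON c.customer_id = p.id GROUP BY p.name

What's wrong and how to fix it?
Bug: INNER JOIN drops customers rows that have no matching purchases rows

Fix: Use LEFT JOIN so parents without children still appear (COUNT(c.id) gives 0)

Corrected query:
SELECT p.name, COUNT(c.id) FROM customers p LEFT JOIN purchases c ON c.customer_id = p.id GROUP BY p.name

Result:
name  | COUNT(c.id)
------+------------
Alice | 1          
Bob   | 2          
Carol | 0          
Eve   | 1          
Grace | 1          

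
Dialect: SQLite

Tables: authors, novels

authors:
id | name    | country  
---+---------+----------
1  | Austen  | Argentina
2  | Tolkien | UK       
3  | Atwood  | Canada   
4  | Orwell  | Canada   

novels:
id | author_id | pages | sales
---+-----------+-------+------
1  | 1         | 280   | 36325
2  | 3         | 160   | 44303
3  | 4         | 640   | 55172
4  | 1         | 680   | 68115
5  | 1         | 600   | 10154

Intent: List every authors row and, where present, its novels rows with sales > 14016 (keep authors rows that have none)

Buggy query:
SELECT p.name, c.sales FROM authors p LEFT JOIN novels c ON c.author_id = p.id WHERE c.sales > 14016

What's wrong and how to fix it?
Bug: A WHERE condition on the right-hand table after LEFT JOIN drops unmatched parents

Fix: Put 'c.sales > 14016' in the JOIN's ON clause instead of WHERE

Corrected query:
SELECT p.name, c.sales FROM authors p LEFT JOIN novels c ON c.author_id = p.id AND c.sales > 14016

Result:
name    | sales
--------+------
Austen  | 36325
Austen  | 68115
Tolkien | NULL 
Atwood  | 44303
Orwell  | 55172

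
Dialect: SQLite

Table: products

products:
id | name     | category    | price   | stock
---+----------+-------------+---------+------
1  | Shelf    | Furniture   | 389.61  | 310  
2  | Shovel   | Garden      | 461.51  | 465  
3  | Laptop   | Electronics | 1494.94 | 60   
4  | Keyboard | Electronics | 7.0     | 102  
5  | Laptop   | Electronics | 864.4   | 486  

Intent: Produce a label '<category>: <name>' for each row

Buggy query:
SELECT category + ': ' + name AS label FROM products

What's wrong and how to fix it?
Bug: SQLite uses || for string concatenation; + coerces text to numbers (yielding 0)

Fix: Replace + with || to concatenate text

Corrected query:
SELECT category || ': ' || name AS label FROM products

Result:
label                
---------------------
Furniture: Shelf     
Garden: Shovel       
Electronics: Laptop  
Electronics: Keyboard
Electronics: Laptop  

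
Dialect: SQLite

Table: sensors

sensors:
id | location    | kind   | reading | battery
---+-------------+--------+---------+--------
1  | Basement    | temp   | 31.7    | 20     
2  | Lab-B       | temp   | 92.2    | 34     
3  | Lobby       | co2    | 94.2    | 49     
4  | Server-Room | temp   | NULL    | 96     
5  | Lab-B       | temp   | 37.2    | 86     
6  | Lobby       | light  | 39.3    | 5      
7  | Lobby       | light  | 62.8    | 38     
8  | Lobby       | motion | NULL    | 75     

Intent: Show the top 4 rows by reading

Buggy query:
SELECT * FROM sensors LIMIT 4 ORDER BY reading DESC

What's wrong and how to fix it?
Bug: LIMIT must come after ORDER BY

Fix: Sort with ORDER BY, then apply LIMIT

Corrected query:
SELECT * FROM sensors ORDER BY reading DESC LIMIT 4

Result:
id | location | kind  | reading | battery
---+----------+-------+---------+--------
3  | Lobby    | co2   | 94.2    | 49     
2  | Lab-B    | temp  | 92.2    | 34     
7  | Lobby    | light | 62.8    | 38     
6  | Lobby    | light | 39.3    | 5      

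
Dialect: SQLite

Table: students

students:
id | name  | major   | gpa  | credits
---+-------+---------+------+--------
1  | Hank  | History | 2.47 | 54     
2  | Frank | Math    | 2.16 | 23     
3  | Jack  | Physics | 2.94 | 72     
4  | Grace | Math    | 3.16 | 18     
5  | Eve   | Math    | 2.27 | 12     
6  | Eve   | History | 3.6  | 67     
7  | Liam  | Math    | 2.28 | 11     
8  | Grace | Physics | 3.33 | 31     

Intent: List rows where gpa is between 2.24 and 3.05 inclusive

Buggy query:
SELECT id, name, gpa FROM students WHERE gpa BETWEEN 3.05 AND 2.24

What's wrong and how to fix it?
Bug: The bounds are reversed; BETWEEN a AND b requires a <= b to match anything

Fix: Swap the bounds so the smaller value comes first

Corrected query:
SELECT id, name, gpa FROM students WHERE gpa BETWEEN 2.24 AND 3.05

Result:
id | name | gpa 
---+------+-----
1  | Hank | 2.47
3  | Jack | 2.94
5  | Eve  | 2.27
7  | Liam | 2.28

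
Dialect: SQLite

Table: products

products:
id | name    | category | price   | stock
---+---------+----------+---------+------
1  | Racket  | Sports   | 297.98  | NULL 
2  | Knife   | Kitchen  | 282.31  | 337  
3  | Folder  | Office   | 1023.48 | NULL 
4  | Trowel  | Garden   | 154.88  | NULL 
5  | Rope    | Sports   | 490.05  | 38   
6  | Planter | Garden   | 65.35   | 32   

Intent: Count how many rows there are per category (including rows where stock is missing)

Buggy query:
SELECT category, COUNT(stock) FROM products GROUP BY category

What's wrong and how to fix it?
Bug: COUNT(column) counts non-NULL values only; rows with NULL stock aren't counted

Fix: Replace COUNT(stock) with COUNT(*)

Corrected query:
SELECT category, COUNT(*) FROM products GROUP BY category

Result:
category | COUNT(*)
---------+---------
Garden   | 2       
Kitchen  | 1       
Office   | 1       
Sports   | 2       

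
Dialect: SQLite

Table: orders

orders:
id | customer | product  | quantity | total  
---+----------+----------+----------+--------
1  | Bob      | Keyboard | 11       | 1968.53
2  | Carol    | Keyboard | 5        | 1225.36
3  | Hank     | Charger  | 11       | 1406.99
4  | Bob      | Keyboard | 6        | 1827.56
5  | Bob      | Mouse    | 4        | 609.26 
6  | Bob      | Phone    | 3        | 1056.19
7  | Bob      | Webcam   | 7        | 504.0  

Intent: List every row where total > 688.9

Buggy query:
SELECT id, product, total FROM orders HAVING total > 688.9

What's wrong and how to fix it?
Bug: HAVING filters the output of aggregation, but this query has no GROUP BY and no aggregate functions, so SQLite rejects it (HAVING clause on a non-aggregate query); the condition here is per row

Fix: Replace HAVING with WHERE since the condition applies to individual rows

Corrected query:
SELECT id, product, total FROM orders WHERE total > 688.9

Result:
id | product  | total  
---+----------+--------
1  | Keyboard | 1968.53
2  | Keyboard | 1225.36
3  | Charger  | 1406.99
4  | Keyboard | 1827.56
6  | Phone    | 1056.19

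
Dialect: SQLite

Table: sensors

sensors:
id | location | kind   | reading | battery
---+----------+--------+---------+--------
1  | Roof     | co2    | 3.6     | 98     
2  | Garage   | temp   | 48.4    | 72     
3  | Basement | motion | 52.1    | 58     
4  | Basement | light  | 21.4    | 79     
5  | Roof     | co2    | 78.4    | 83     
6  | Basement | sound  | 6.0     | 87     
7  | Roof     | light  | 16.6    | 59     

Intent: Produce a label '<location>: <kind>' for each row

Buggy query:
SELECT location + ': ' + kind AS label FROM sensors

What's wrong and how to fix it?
Bug: '+' is numeric addition; on text columns SQLite converts them to 0 instead of concatenating

Fix: Replace + with || to concatenate text

Corrected query:
SELECT location || ': ' || kind AS label FROM sensors

Result:
label           
----------------
Roof: co2       
Garage: temp    
Basement: motion
Basement: light 
Roof: co2       
Basement: sound 
Roof: light     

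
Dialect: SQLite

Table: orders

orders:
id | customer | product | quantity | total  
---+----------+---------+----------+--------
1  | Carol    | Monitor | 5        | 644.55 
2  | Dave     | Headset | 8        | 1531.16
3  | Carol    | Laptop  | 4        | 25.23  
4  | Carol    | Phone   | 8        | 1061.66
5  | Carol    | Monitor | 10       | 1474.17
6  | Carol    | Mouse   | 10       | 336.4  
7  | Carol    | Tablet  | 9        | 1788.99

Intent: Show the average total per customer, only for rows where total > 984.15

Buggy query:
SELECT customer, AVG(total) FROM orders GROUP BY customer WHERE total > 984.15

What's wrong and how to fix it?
Bug: WHERE cannot follow GROUP BY

Fix: Move the WHERE clause before GROUP BY

Corrected query:
SELECT customer, AVG(total) FROM orders WHERE total > 984.15 GROUP BY customer

Result:
customer | AVG(total) 
---------+------------
Carol    | 1441.606667
Dave     | 1531.16    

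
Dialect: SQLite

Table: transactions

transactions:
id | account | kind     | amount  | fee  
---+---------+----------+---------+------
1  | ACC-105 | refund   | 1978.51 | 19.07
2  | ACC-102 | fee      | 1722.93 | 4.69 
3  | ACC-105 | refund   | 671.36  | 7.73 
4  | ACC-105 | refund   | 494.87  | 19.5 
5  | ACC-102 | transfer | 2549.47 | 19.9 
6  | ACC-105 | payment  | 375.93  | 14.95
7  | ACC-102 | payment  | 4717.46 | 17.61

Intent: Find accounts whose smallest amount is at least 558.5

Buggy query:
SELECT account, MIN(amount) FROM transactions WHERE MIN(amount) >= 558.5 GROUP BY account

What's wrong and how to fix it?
Bug: MIN() in WHERE is a misuse of aggregate

Fix: Replace WHERE with HAVING after the GROUP BY

Corrected query:
SELECT account, MIN(amount) FROM transactions GROUP BY account HAVING MIN(amount) >= 558.5

Result:
account | MIN(amount)
--------+------------
ACC-102 | 1722.93    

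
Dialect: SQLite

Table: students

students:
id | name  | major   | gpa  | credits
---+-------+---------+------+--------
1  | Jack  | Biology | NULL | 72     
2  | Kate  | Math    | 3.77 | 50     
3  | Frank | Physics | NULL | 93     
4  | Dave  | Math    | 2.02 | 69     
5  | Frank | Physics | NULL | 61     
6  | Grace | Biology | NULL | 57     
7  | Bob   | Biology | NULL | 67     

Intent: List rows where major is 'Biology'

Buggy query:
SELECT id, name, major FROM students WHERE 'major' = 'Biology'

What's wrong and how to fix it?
Bug: 'major' in single quotes is a string literal, not the column; the comparison is literal-vs-literal and never true

Fix: Reference the column as major without single quotes

Corrected query:
SELECT id, name, major FROM students WHERE major = 'Biology'

Result:
id | name  | major  
---+-------+--------
1  | Jack  | Biology
6  | Grace | Biology
7  | Bob   | Biology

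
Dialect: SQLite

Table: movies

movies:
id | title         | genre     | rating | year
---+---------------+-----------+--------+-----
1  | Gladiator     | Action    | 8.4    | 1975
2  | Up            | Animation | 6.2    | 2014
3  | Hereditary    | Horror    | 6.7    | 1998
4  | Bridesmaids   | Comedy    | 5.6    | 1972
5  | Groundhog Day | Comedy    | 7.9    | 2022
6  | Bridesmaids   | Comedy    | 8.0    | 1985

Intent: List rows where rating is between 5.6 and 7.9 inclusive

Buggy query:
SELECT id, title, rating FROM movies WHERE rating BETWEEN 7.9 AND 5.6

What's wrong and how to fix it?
Bug: BETWEEN expects the lower bound first; with 7.9 AND 5.6 the range is empty

Fix: Swap the bounds so the smaller value comes first

Corrected query:
SELECT id, title, rating FROM movies WHERE rating BETWEEN 5.6 AND 7.9

Result:
id | title         | rating
---+---------------+-------
2  | Up            | 6.2   
3  | Hereditary    | 6.7   
4  | Bridesmaids   | 5.6   
5  | Groundhog Day | 7.9   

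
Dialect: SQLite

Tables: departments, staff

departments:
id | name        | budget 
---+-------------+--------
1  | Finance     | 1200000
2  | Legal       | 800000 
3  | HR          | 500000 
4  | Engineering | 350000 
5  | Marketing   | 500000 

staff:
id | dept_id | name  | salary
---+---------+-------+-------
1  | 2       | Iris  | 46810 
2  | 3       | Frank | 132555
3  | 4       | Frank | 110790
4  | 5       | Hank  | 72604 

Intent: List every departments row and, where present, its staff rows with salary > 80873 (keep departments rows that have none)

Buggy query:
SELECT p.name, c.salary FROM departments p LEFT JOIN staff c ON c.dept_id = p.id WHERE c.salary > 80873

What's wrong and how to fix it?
Bug: A WHERE condition on the right-hand table after LEFT JOIN drops unmatched parents

Fix: Put 'c.salary > 80873' in the JOIN's ON clause instead of WHERE

Corrected query:
SELECT p.name, c.salary FROM departments p LEFT JOIN staff c ON c.dept_id = p.id AND c.salary > 80873

Result:
name        | salary
------------+-------
Finance     | NULL  
Legal       | NULL  
HR          | 132555
Engineering | 110790
Marketing   | NULL  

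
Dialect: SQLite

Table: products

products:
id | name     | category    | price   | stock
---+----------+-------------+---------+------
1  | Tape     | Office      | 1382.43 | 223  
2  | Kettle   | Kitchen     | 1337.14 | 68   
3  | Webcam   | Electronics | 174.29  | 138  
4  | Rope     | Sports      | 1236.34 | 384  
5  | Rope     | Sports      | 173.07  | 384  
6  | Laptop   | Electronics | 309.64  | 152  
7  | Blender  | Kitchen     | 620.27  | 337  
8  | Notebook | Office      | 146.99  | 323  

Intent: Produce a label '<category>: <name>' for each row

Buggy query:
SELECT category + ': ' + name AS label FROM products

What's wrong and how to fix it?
Bug: '+' is numeric addition; on text columns SQLite converts them to 0 instead of concatenating

Fix: Use the || operator for string concatenation

Corrected query:
SELECT category || ': ' || name AS label FROM products

Result:
label              
-------------------
Office: Tape       
Kitchen: Kettle    
Electronics: Webcam
Sports: Rope       
Sports: Rope       
Electronics: Laptop
Kitchen: Blender   
Office: Notebook   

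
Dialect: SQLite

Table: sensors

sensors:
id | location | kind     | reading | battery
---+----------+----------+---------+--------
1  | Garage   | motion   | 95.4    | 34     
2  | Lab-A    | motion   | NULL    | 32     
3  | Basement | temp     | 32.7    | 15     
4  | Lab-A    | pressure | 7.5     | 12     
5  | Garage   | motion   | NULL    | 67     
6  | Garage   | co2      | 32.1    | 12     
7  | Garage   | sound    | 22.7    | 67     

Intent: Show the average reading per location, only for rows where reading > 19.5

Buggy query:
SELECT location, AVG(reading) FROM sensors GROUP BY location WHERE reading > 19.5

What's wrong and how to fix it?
Bug: WHERE cannot follow GROUP BY

Fix: Place WHERE between FROM and GROUP BY

Corrected query:
SELECT location, AVG(reading) FROM sensors WHERE reading > 19.5 GROUP BY location

Result:
location | AVG(reading)
---------+-------------
Basement | 32.7        
Garage   | 50.066667   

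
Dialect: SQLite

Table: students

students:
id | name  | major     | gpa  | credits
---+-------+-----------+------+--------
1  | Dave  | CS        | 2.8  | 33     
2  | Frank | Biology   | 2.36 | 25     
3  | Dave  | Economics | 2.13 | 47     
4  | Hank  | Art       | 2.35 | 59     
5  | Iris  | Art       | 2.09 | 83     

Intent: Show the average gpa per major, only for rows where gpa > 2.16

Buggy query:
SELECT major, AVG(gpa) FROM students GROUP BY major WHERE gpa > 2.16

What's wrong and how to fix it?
Bug: Row-level WHERE must come before GROUP BY in the clause order

Fix: Place WHERE between FROM and GROUP BY

Corrected query:
SELECT major, AVG(gpa) FROM students WHERE gpa > 2.16 GROUP BY major

Result:
major   | AVG(gpa)
--------+---------
Art     | 2.35    
Biology | 2.36    
CS      | 2.8     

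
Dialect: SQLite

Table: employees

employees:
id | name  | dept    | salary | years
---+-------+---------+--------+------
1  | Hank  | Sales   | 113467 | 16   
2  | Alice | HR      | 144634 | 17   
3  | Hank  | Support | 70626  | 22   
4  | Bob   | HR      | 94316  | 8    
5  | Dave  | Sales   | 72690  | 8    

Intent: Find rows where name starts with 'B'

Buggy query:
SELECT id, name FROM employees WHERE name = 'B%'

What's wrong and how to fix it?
Bug: Wildcards only work with LIKE; '=' treats '%' as a literal character

Fix: Replace '=' with LIKE so 'B%' is treated as a pattern

Corrected query:
SELECT id, name FROM employees WHERE name LIKE 'B%'

Result:
id | name
---+-----
4  | Bob 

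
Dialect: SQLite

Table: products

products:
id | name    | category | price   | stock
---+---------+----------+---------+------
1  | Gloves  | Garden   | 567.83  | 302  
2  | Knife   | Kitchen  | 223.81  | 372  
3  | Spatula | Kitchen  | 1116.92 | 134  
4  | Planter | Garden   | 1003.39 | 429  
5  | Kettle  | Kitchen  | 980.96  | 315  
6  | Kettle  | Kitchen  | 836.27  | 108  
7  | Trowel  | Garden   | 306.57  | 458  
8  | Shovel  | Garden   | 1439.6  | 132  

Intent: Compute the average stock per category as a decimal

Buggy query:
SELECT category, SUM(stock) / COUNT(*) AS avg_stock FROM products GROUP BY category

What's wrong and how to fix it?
Bug: SUM(stock) and COUNT(*) are both integers; the division truncates the fractional part

Fix: Multiply by 1.0 (or CAST to REAL) to force floating-point division

Corrected query:
SELECT category, SUM(stock) * 1.0 / COUNT(*) AS avg_stock FROM products GROUP BY category

Result:
category | avg_stock
---------+----------
Garden   | 330.25   
Kitchen  | 232.25   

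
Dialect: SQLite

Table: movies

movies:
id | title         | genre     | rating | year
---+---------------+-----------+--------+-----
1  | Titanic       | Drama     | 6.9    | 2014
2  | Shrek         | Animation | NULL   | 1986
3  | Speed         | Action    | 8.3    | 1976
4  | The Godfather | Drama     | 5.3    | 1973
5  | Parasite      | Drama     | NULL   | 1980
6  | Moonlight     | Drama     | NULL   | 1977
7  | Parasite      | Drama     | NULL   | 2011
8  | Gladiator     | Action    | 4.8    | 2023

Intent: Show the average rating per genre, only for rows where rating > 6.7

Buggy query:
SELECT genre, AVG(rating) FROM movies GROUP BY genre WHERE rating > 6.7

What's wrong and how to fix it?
Bug: WHERE cannot follow GROUP BY

Fix: Move the WHERE clause before GROUP BY

Corrected query:
SELECT genre, AVG(rating) FROM movies WHERE rating > 6.7 GROUP BY genre

Result:
genre  | AVG(rating)
-------+------------
Action | 8.3        
Drama  | 6.9        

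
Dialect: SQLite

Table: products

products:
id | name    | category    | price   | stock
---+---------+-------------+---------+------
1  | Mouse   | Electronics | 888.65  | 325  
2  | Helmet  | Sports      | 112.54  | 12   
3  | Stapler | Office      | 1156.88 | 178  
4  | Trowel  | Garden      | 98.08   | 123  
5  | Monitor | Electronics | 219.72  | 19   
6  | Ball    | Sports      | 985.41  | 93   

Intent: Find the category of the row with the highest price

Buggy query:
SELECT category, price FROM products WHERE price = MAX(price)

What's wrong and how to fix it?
Bug: MAX(price) is an aggregate and cannot be used directly in WHERE

Fix: Wrap MAX in a scalar subquery so WHERE compares against a single value

Corrected query:
SELECT category, price FROM products WHERE price = (SELECT MAX(price) FROM products)

Result:
category | price  
---------+--------
Office   | 1156.88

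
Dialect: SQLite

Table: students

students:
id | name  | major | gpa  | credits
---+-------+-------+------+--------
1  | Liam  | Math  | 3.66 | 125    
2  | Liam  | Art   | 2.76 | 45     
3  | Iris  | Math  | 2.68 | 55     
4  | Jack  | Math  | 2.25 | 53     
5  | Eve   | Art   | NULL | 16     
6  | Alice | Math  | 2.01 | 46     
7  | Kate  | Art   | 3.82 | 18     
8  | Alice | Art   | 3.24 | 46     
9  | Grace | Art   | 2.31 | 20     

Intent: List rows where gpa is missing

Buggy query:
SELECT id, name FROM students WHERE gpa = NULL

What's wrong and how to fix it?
Bug: Comparing to NULL with '=' never matches; NULL = NULL is unknown, not true

Fix: Replace '= NULL' with 'IS NULL'

Corrected query:
SELECT id, name FROM students WHERE gpa IS NULL

Result:
id | name
---+-----
5  | Eve 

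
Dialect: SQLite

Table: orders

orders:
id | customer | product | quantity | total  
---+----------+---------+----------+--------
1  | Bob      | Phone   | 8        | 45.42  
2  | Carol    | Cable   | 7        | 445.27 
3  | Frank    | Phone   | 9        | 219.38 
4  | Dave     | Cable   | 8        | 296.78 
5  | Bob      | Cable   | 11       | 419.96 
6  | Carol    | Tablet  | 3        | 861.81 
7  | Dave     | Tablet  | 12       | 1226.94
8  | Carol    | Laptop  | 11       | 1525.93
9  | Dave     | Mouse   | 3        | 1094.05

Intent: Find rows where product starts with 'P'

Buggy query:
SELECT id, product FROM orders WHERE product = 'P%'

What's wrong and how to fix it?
Bug: '=' compares the literal string including the % character; pattern matching needs LIKE

Fix: Replace '=' with LIKE so 'P%' is treated as a pattern

Corrected query:
SELECT id, product FROM orders WHERE product LIKE 'P%'

Result:
id | product
---+--------
1  | Phone  
3  | Phone  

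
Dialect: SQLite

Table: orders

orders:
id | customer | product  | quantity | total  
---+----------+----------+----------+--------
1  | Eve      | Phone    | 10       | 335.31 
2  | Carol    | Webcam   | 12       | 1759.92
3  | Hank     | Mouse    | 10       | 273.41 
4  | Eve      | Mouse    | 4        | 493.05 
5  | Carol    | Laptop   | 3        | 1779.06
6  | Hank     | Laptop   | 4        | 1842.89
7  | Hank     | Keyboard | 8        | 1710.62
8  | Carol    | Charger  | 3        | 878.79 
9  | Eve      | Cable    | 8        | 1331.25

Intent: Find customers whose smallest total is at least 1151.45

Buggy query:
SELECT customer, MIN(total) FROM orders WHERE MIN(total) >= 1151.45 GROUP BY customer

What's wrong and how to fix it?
Bug: Aggregates like MIN are computed per group after WHERE runs

Fix: Use HAVING for the per-group MIN condition

Corrected query:
SELECT customer, MIN(total) FROM orders GROUP BY customer HAVING MIN(total) >= 1151.45

Result:
(no rows)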